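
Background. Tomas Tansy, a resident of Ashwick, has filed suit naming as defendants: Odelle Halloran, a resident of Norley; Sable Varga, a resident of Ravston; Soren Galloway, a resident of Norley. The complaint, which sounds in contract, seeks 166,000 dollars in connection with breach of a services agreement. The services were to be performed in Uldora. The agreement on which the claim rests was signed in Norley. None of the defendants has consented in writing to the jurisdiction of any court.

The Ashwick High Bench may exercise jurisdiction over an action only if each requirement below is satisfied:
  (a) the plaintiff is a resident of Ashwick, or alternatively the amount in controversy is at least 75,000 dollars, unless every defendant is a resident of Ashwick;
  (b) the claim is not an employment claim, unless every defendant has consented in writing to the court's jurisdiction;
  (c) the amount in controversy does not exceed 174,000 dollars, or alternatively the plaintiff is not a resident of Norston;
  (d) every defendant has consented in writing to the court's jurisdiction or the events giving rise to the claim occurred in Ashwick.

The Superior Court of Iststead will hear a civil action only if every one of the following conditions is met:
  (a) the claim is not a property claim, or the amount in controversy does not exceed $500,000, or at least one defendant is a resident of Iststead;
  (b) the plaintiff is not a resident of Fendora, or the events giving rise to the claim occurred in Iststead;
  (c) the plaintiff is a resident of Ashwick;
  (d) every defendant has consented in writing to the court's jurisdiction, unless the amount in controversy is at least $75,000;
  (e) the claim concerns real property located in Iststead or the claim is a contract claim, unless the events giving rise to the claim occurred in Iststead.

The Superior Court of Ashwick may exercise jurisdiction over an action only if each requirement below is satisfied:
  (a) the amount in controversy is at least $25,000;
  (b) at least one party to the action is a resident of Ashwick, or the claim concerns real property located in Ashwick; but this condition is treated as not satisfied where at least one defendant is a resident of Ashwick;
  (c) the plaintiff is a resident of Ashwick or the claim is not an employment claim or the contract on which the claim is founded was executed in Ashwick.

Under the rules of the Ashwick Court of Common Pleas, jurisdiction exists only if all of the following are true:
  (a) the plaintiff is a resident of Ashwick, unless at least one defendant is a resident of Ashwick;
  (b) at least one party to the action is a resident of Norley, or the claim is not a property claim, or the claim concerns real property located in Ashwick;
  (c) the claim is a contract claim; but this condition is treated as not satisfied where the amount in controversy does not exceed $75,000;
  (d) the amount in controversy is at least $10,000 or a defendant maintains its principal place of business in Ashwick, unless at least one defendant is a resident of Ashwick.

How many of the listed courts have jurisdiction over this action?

3

The Ashwick High Bench:
  (a) The plaintiff resides in Ashwick, which satisfies one of the alternatives. Condition met.
  (b) The claim is a contract claim, not an employment claim. Satisfied.
  (c) The amount in controversy is USD 166,000, within the USD 174,000 ceiling, so one alternative holds. Satisfied.
  (d) No such written consent has been filed; the operative events occurred in Uldora, not Ashwick — none of the alternatives is met. Fails.
  → Not every requirement is met — no jurisdiction.
The Superior Court of Iststead:
  (a) The claim is a contract claim, not a property claim, which satisfies one of the alternatives. Met.
  (b) The plaintiff resides in Ashwick, which is not Fendora, so this disjunct is met. Met.
  (c) The plaintiff resides in Ashwick. Satisfied.
  (d) No such written consent has been filed. The proviso rescues it, though: the amount in controversy is USD 166,000, which meets the 75,000 dollars floor. Satisfied.
  (e) The claim is a contract claim — that alternative is enough. Satisfied.
  → Every requirement is satisfied — jurisdiction.
The Superior Court of Ashwick:
  (a) The amount in controversy is USD 166,000, which meets the 25,000 dollars floor. Condition met.
  (b) Tomas Tansy resides in Ashwick — that alternative is enough. And the carve-out is inapplicable — no defendant resides in Ashwick (they reside in Norley, Ravston, Norley). Condition met.
  (c) The plaintiff resides in Ashwick, so one alternative holds. Satisfied.
  → The court has jurisdiction.
The Ashwick Court of Common Pleas:
  (a) The plaintiff resides in Ashwick. Met.
  (b) Odelle Halloran resides in Norley, so this disjunct is met. Met.
  (c) The claim is a contract claim. The carve-out does not apply: the amount in controversy is 166,000 dollars, above the USD 75,000 ceiling. Condition met.
  (d) The amount in controversy is $166,000, which meets the USD 10,000 floor, so one alternative holds. Condition met.
  → Every requirement is satisfied — jurisdiction.
Courts with jurisdiction: the Superior Court of Iststead, the Superior Court of Ashwick, the Ashwick Court of Common Pleas — 3 in total.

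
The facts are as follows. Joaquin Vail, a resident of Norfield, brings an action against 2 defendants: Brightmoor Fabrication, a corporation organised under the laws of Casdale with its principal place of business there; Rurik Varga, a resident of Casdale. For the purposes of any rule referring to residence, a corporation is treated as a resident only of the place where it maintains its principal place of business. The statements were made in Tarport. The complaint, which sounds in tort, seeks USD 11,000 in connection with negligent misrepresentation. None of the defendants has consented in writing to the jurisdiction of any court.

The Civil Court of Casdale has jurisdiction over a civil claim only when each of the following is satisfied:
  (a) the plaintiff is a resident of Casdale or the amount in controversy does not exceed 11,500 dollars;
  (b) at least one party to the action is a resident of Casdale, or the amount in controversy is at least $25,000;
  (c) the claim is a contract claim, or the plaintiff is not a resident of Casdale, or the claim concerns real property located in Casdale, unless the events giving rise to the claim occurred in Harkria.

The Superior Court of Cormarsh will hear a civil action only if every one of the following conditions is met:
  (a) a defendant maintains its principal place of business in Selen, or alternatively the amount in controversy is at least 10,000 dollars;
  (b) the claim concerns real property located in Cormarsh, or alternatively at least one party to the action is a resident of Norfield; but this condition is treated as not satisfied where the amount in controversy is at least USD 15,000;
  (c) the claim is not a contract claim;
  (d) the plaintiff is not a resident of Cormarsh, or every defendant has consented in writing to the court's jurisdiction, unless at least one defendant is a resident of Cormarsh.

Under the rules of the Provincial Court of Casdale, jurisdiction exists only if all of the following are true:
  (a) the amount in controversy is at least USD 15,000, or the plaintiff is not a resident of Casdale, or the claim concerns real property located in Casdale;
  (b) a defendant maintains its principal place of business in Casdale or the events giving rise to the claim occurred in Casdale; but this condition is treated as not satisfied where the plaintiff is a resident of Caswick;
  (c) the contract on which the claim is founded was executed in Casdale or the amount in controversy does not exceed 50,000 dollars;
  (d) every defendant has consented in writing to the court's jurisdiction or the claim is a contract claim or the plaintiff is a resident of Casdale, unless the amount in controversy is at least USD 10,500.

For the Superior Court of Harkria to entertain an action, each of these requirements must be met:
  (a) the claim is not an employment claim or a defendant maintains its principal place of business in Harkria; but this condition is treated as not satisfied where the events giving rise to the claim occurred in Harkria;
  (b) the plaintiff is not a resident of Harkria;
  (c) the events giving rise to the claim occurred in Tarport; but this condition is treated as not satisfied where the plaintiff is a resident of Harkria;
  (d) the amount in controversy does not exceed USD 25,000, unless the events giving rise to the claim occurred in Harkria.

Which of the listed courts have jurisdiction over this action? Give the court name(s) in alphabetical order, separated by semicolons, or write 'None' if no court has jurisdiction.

the Civil Court of Casdale; the Provincial Court of Casdale; the Superior Court of Cormarsh; the Superior Court of Harkria

The Civil Court of Casdale:
  (a) The amount in controversy is USD 11,000, within the 11,500 dollars ceiling, so one alternative holds. Met.
  (b) Brightmoor Fabrication resides in Casdale, which satisfies one of the alternatives. Satisfied.
  (c) The plaintiff resides in Norfield, which is not Casdale — that alternative is enough. Condition met.
  → All conditions met; jurisdiction exists.
The Superior Court of Cormarsh:
  (a) The amount in controversy is USD 11,000, which meets the 10,000 dollars floor — that alternative is enough. Met.
  (b) Joaquin Vail resides in Norfield, so this disjunct is met. The carve-out does not apply: the amount in controversy is $11,000, below the USD 15,000 floor. Condition met.
  (c) The claim is a tort claim, not a contract claim. Met.
  (d) The plaintiff resides in Norfield, which is not Cormarsh, so one alternative holds. Condition met.
  → All conditions met; jurisdiction exists.
The Provincial Court of Casdale:
  (a) The plaintiff resides in Norfield, which is not Casdale — that alternative is enough. Satisfied.
  (b) Brightmoor Fabrication has its principal place of business in Casdale, so this disjunct is met. The exception is not triggered, since the plaintiff resides in Norfield, not Caswick. Condition met.
  (c) The amount in controversy is USD 11,000, within the USD 50,000 ceiling, which satisfies one of the alternatives. Satisfied.
  (d) No such written consent has been filed; the claim is a tort claim, not a contract claim; the plaintiff resides in Norfield, not Casdale — no alternative holds. The proviso rescues it, though: the amount in controversy is USD 11,000, which meets the USD 10,500 floor. Condition met.
  → Jurisdiction lies.
The Superior Court of Harkria:
  (a) The claim is a tort claim, not an employment claim, which satisfies one of the alternatives. The exception is not triggered, since the operative events occurred in Tarport, not Harkria. Satisfied.
  (b) The plaintiff resides in Norfield, which is not Harkria. Condition met.
  (c) The operative events occurred in Tarport. The carve-out does not apply: the plaintiff resides in Norfield, not Harkria. Satisfied.
  (d) The amount in controversy is $11,000, within the USD 25,000 ceiling. Met.
  → Jurisdiction lies.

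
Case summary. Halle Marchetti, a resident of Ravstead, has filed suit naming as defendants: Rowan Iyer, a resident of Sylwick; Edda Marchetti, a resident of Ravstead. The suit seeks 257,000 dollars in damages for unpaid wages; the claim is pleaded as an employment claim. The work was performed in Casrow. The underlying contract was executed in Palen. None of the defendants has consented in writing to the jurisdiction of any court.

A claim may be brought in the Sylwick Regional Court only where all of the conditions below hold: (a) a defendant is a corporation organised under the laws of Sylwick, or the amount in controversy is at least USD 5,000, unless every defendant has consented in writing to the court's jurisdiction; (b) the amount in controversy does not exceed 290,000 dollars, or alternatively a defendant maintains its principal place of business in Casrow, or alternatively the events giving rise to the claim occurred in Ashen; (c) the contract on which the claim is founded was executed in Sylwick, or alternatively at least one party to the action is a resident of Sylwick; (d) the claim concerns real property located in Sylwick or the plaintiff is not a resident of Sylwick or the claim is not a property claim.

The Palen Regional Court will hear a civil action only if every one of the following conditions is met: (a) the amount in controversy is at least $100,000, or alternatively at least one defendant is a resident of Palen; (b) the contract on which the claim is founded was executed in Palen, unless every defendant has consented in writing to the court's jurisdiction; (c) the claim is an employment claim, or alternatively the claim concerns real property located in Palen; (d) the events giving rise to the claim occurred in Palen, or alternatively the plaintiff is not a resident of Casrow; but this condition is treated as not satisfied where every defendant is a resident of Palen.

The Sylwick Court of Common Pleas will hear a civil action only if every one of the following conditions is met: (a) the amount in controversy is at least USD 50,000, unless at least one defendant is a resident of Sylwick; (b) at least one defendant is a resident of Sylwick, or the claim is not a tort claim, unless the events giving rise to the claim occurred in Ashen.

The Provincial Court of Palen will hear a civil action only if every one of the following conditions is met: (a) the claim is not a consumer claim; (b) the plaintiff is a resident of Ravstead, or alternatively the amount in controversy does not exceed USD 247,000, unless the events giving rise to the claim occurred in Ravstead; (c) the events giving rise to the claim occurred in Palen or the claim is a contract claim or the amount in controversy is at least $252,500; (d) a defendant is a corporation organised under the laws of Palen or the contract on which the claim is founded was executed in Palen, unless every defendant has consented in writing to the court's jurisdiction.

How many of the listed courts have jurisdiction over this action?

4

The Sylwick Regional Court:
  (a) The amount in controversy is 257,000 dollars, which meets the USD 5,000 floor, which satisfies one of the alternatives. Condition met.
  (b) The amount in controversy is $257,000, within the USD 290,000 ceiling, which satisfies one of the alternatives. Satisfied.
  (c) Rowan Iyer resides in Sylwick, so this disjunct is met. Met.
  (d) The plaintiff resides in Ravstead, which is not Sylwick — that alternative is enough. Condition met.
  → Every requirement is satisfied — jurisdiction.
The Palen Regional Court:
  (a) The amount in controversy is $257,000, which meets the 100,000 dollars floor — that alternative is enough. Met.
  (b) The contract was executed in Palen. Satisfied.
  (c) The claim is an employment claim, so this disjunct is met. Met.
  (d) The plaintiff resides in Ravstead, which is not Casrow, so one alternative holds. And the carve-out is inapplicable — the defendants reside as follows — Rowan Iyer in Sylwick, Edda Marchetti in Ravstead — not all in Palen. Met.
  → All conditions met; jurisdiction exists.
The Sylwick Court of Common Pleas:
  (a) The amount in controversy is USD 257,000, which meets the USD 50,000 floor. Satisfied.
  (b) Rowan Iyer resides in Sylwick — that alternative is enough. Condition met.
  → All conditions met; jurisdiction exists.
The Provincial Court of Palen:
  (a) The claim is an employment claim, not a consumer claim. Condition met.
  (b) The plaintiff resides in Ravstead, so this disjunct is met. Met.
  (c) The amount in controversy is 257,000 dollars, which meets the 252,500 dollars floor, so one alternative holds. Condition met.
  (d) The contract was executed in Palen, so one alternative holds. Condition met.
  → All conditions met; jurisdiction exists.
Courts with jurisdiction: the Sylwick Regional Court, the Palen Regional Court, the Sylwick Court of Common Pleas, the Provincial Court of Palen — 4 in total.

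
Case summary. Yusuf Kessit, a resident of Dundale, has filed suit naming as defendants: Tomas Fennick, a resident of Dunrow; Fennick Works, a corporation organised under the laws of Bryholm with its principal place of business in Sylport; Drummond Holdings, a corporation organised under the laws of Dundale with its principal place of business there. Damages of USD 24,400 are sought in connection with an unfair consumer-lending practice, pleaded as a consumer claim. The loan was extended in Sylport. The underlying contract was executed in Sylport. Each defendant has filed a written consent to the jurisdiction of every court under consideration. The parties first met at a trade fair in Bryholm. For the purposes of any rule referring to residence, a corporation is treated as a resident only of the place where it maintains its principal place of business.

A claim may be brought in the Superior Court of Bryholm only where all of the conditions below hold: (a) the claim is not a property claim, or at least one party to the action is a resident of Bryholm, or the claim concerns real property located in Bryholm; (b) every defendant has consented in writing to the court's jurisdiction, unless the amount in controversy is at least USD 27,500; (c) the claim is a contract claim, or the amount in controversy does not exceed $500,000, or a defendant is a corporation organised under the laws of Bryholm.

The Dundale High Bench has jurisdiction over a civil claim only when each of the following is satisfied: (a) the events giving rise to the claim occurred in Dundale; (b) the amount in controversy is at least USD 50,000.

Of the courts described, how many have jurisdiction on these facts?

1

The Superior Court of Bryholm:
  (a) The claim is a consumer claim, not a property claim, so one alternative holds. Satisfied.
  (b) Every defendant has filed written consent. Met.
  (c) The amount in controversy is USD 24,400, within the 500,000 dollars ceiling, so one alternative holds. Satisfied.
  → The court has jurisdiction.
The Dundale High Bench:
  (a) The operative events occurred in Sylport, not Dundale. Not met.
  (b) The amount in controversy is $24,400, below the USD 50,000 floor. Fails.
  → No jurisdiction.
Courts with jurisdiction: the Superior Court of Bryholm — 1 in total.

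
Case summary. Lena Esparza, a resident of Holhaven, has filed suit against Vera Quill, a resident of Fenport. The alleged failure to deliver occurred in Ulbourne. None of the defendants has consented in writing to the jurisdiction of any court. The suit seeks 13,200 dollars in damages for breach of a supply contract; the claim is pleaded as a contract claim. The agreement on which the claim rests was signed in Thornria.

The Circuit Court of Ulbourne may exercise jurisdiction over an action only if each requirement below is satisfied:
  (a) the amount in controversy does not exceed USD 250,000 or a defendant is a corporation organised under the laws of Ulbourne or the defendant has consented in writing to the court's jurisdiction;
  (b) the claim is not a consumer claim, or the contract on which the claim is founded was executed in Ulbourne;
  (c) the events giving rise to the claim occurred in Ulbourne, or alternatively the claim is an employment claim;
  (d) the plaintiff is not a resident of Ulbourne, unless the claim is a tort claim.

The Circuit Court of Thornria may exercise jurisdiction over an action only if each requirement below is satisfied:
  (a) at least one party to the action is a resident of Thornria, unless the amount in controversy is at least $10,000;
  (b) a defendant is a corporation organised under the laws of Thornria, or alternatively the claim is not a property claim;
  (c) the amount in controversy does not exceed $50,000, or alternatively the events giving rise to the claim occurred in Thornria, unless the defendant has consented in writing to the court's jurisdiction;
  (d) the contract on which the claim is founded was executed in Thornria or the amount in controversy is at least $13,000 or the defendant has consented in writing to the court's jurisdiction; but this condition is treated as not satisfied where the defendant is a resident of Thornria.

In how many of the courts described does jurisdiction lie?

The Circuit Court of Ulbourne:
  (a) The amount in controversy is $13,200, within the $250,000 ceiling — that alternative is enough. Condition met.
  (b) The claim is a contract claim, not a consumer claim, which satisfies one of the alternatives. Met.
  (c) The operative events occurred in Ulbourne, which satisfies one of the alternatives. Condition met.
  (d) The plaintiff resides in Holhaven, which is not Ulbourne. Satisfied.
  → Jurisdiction lies.
The Circuit Court of Thornria:
  (a) No party resides in Thornria. But the amount in controversy is USD 13,200, which meets the 10,000 dollars floor, and the 'unless' clause therefore excuses the requirement. Satisfied.
  (b) The claim is a contract claim, not a property claim, which satisfies one of the alternatives. Satisfied.
  (c) The amount in controversy is $13,200, within the USD 50,000 ceiling, which satisfies one of the alternatives. Condition met.
  (d) The contract was executed in Thornria — that alternative is enough. The exception is not triggered, since the defendant resides in Fenport, not Thornria. Condition met.
  → Every requirement is satisfied — jurisdiction.
Courts with jurisdiction: the Circuit Court of Ulbourne, the Circuit Court of Thornria — 2 in total.

2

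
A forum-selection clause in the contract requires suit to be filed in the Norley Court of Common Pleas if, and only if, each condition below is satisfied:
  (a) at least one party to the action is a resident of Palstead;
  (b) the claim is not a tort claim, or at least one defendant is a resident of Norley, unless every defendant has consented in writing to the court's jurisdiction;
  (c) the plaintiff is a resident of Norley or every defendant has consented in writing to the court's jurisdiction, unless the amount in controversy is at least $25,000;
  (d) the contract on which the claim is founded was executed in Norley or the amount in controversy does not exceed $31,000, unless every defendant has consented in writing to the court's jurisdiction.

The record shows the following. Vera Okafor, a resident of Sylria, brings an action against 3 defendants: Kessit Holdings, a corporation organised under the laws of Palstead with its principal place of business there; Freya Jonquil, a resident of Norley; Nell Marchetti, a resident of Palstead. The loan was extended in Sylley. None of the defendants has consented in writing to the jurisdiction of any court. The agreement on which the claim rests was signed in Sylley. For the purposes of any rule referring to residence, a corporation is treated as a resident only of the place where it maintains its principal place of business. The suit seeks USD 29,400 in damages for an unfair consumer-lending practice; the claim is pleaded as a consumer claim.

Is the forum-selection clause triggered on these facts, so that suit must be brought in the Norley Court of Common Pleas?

The Norley Court of Common Pleas:
  (a) Kessit Holdings resides in Palstead. Met.
  (b) The claim is a consumer claim, not a tort claim — that alternative is enough. Met.
  (c) The plaintiff resides in Sylria, not Norley; no such written consent has been filed — every alternative fails. However, the amount in controversy is USD 29,400, which meets the USD 25,000 floor, so the 'unless' proviso supplies this condition. Satisfied.
  (d) The amount in controversy is USD 29,400, within the $31,000 ceiling, so one alternative holds. Condition met.
  → Forum clause is triggered.

Yes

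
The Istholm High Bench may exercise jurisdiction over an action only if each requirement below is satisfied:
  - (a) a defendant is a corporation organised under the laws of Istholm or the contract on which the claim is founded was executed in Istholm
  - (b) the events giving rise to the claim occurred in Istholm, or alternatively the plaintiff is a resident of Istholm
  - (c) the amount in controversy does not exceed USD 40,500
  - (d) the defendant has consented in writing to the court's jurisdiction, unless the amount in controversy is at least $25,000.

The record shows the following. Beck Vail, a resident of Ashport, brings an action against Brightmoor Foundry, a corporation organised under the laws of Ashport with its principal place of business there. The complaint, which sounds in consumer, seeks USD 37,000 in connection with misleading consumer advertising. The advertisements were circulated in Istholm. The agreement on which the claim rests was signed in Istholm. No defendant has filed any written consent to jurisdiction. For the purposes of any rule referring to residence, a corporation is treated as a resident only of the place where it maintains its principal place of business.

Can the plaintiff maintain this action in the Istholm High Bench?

The Istholm High Bench:
  (a) The contract was executed in Istholm, so one alternative holds. Satisfied.
  (b) The operative events occurred in Istholm, so one alternative holds. Satisfied.
  (c) The amount in controversy is $37,000, within the 40,500 dollars ceiling. Condition met.
  (d) No such written consent has been filed. The proviso rescues it, though: the amount in controversy is $37,000, which meets the $25,000 floor. Condition met.
  → All conditions met; jurisdiction exists.

Yes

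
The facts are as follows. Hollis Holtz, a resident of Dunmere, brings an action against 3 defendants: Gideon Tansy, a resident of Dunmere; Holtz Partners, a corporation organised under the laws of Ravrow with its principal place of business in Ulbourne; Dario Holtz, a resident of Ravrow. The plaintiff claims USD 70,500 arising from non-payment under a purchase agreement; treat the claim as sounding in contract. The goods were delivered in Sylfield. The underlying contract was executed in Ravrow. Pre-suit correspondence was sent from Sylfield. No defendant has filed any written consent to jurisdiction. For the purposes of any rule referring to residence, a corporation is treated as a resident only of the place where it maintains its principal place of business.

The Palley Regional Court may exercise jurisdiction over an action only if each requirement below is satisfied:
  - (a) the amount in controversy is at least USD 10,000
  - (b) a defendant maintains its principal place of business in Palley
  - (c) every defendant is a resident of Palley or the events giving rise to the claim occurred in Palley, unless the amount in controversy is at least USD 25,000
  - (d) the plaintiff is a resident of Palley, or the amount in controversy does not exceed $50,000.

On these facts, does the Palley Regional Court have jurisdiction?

The Palley Regional Court:
  (a) The amount in controversy is $70,500, which meets the USD 10,000 floor. Satisfied.
  (b) The corporate defendant(s) have their principal place of business in Ulbourne, not Palley. Not met.
  (c) The defendants reside as follows — Gideon Tansy in Dunmere, Holtz Partners in Ulbourne, Dario Holtz in Ravrow — not all in Palley; the operative events occurred in Sylfield, not Palley — every alternative fails. The proviso rescues it, though: the amount in controversy is 70,500 dollars, which meets the 25,000 dollars floor. Condition met.
  (d) The plaintiff resides in Dunmere, not Palley; the amount in controversy is USD 70,500, above the $50,000 ceiling — none of the alternatives is met. Not satisfied.
  → At least one condition fails; no jurisdiction.

No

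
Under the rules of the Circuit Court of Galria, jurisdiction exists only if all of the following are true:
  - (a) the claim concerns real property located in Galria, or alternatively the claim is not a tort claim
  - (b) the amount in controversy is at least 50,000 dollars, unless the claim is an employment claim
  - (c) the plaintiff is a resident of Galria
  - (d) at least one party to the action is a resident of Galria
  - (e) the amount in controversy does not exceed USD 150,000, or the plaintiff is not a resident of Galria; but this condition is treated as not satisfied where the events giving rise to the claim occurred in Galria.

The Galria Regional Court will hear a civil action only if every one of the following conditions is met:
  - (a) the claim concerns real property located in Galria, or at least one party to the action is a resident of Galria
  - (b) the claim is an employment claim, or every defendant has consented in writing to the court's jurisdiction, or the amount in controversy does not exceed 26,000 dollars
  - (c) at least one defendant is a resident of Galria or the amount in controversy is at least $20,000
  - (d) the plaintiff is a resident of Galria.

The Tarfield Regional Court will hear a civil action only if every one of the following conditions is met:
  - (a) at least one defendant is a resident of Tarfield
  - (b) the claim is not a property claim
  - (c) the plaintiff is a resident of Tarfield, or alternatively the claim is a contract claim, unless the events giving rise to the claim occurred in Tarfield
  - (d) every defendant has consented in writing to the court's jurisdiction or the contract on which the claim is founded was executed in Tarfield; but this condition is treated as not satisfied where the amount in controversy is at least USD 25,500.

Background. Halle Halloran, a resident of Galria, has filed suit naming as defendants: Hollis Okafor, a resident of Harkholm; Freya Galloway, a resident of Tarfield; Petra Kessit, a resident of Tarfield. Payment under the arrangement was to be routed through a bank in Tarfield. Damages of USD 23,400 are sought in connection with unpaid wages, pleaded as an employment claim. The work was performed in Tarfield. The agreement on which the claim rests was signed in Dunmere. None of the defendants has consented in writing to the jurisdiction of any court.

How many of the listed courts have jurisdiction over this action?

The Circuit Court of Galria:
  (a) The claim is an employment claim, not a tort claim, so this disjunct is met. Satisfied.
  (b) The amount in controversy is USD 23,400, below the $50,000 floor. But the claim is an employment claim, and the 'unless' clause therefore excuses the requirement. Met.
  (c) The plaintiff resides in Galria. Met.
  (d) Halle Halloran resides in Galria. Met.
  (e) The amount in controversy is USD 23,400, within the USD 150,000 ceiling, so one alternative holds. The exception is not triggered, since the operative events occurred in Tarfield, not Galria. Condition met.
  → All conditions met; jurisdiction exists.
The Galria Regional Court:
  (a) Halle Halloran resides in Galria, so one alternative holds. Condition met.
  (b) The claim is an employment claim, so one alternative holds. Condition met.
  (c) The amount in controversy is 23,400 dollars, which meets the $20,000 floor, which satisfies one of the alternatives. Satisfied.
  (d) The plaintiff resides in Galria. Condition met.
  → All conditions met; jurisdiction exists.
The Tarfield Regional Court:
  (a) Freya Galloway resides in Tarfield. Met.
  (b) The claim is an employment claim, not a property claim. Satisfied.
  (c) The plaintiff resides in Galria, not Tarfield; the claim is an employment claim, not a contract claim — none of the alternatives is met. The proviso rescues it, though: the operative events occurred in Tarfield. Condition met.
  (d) No such written consent has been filed; the contract was executed in Dunmere, not Tarfield — none of the alternatives is met. Not met.
  → Not every requirement is met — no jurisdiction.
Courts with jurisdiction: the Circuit Court of Galria, the Galria Regional Court — 2 in total.

2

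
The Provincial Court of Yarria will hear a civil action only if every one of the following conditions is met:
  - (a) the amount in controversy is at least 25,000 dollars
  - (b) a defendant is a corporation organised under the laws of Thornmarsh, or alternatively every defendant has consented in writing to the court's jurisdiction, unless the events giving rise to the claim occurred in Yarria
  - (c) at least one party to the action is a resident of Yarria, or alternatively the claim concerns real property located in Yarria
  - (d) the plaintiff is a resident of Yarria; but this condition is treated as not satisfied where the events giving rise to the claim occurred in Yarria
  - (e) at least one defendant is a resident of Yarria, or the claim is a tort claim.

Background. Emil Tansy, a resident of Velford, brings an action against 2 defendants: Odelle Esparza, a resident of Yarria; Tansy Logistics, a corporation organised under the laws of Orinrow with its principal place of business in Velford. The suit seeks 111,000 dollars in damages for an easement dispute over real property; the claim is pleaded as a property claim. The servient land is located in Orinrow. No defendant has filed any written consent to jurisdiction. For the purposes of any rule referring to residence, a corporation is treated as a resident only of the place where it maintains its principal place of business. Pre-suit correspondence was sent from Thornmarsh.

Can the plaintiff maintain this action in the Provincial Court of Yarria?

The Provincial Court of Yarria:
  (a) The amount in controversy is USD 111,000, which meets the USD 25,000 floor. Met.
  (b) The corporate defendant(s) are organised in Orinrow, not Thornmarsh; no such written consent has been filed — every alternative fails. The proviso offers no rescue either, since the operative events occurred in Orinrow, not Yarria. Condition not met.
  (c) Odelle Esparza resides in Yarria, which satisfies one of the alternatives. Satisfied.
  (d) The plaintiff resides in Velford, not Yarria. Fails.
  (e) Odelle Esparza resides in Yarria, so one alternative holds. Condition met.
  → At least one condition fails; no jurisdiction.

No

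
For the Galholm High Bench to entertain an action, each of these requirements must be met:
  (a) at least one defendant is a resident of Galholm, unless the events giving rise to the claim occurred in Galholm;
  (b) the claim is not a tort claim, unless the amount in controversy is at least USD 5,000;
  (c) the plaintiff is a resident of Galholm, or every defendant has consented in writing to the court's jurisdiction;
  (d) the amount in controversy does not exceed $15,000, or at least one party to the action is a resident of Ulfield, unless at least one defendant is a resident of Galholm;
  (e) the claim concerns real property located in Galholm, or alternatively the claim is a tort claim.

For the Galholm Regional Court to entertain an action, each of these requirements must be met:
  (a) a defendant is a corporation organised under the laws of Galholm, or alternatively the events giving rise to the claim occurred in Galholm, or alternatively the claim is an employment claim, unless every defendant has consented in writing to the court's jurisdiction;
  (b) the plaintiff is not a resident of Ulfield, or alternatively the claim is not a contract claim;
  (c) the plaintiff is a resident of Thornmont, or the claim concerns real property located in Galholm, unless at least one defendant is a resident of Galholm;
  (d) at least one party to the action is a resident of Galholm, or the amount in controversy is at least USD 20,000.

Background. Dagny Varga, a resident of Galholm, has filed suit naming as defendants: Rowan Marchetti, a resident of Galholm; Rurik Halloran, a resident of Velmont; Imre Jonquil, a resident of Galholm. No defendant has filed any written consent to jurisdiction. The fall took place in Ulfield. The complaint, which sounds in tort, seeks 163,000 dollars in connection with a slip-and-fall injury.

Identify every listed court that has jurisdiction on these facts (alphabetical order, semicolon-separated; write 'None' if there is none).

the Galholm High Bench

The Galholm High Bench:
  (a) Rowan Marchetti resides in Galholm. Condition met.
  (b) The claim is a tort claim. But the amount in controversy is $163,000, which meets the $5,000 floor, and the 'unless' clause therefore excuses the requirement. Satisfied.
  (c) The plaintiff resides in Galholm — that alternative is enough. Condition met.
  (d) The amount in controversy is USD 163,000, above the 15,000 dollars ceiling; no party resides in Ulfield — none of the alternatives is met. However, Rowan Marchetti resides in Galholm, so the 'unless' proviso supplies this condition. Met.
  (e) The claim is a tort claim, so one alternative holds. Satisfied.
  → Every requirement is satisfied — jurisdiction.
The Galholm Regional Court:
  (a) No defendant is a corporation; the operative events occurred in Ulfield, not Galholm; the claim is a tort claim, not an employment claim — no alternative holds. Nor does the 'unless' clause help: no such written consent has been filed. Not satisfied.
  (b) The plaintiff resides in Galholm, which is not Ulfield, so one alternative holds. Met.
  (c) The plaintiff resides in Galholm, not Thornmont; the claim does not concern real property — every alternative fails. But Rowan Marchetti resides in Galholm, and the 'unless' clause therefore excuses the requirement. Condition met.
  (d) Dagny Varga resides in Galholm, so one alternative holds. Condition met.
  → No jurisdiction.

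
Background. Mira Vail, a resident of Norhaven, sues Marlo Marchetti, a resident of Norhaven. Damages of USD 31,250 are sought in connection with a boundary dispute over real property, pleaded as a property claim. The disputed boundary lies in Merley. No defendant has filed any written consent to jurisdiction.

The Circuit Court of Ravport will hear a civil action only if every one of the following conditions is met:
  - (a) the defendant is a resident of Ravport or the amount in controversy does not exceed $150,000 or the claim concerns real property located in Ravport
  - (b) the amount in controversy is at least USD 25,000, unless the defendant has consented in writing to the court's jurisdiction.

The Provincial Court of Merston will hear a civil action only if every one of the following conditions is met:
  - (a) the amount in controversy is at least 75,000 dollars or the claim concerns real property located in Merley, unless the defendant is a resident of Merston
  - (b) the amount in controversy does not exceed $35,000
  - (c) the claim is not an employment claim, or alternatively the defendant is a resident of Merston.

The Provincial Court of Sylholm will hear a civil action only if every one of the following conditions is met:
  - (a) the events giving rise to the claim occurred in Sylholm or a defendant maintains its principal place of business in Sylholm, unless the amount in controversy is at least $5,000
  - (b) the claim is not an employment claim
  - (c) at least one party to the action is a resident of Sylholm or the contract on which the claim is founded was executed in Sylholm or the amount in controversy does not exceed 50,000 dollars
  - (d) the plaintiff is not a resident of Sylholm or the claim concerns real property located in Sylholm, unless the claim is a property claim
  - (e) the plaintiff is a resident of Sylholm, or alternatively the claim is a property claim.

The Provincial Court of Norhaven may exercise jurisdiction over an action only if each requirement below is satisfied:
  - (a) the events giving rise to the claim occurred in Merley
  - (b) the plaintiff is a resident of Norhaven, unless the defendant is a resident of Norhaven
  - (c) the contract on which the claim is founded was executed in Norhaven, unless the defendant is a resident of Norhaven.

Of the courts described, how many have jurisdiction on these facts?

The Circuit Court of Ravport:
  (a) The amount in controversy is USD 31,250, within the 150,000 dollars ceiling, so this disjunct is met. Met.
  (b) The amount in controversy is $31,250, which meets the 25,000 dollars floor. Met.
  → Every requirement is satisfied — jurisdiction.
The Provincial Court of Merston:
  (a) The property lies in Merley, which satisfies one of the alternatives. Satisfied.
  (b) The amount in controversy is $31,250, within the USD 35,000 ceiling. Satisfied.
  (c) The claim is a property claim, not an employment claim, which satisfies one of the alternatives. Condition met.
  → Jurisdiction lies.
The Provincial Court of Sylholm:
  (a) The operative events occurred in Merley, not Sylholm; no defendant is a corporation — no alternative holds. The proviso rescues it, though: the amount in controversy is USD 31,250, which meets the $5,000 floor. Satisfied.
  (b) The claim is a property claim, not an employment claim. Condition met.
  (c) The amount in controversy is USD 31,250, within the 50,000 dollars ceiling, so this disjunct is met. Condition met.
  (d) The plaintiff resides in Norhaven, which is not Sylholm, which satisfies one of the alternatives. Satisfied.
  (e) The claim is a property claim, so one alternative holds. Met.
  → All conditions met; jurisdiction exists.
The Provincial Court of Norhaven:
  (a) The operative events occurred in Merley. Condition met.
  (b) The plaintiff resides in Norhaven. Satisfied.
  (c) No contract (and hence no place of execution) is alleged. The proviso rescues it, though: the defendant resides in Norhaven. Condition met.
  → The court has jurisdiction.
Courts with jurisdiction: the Circuit Court of Ravport, the Provincial Court of Merston, the Provincial Court of Sylholm, the Provincial Court of Norhaven — 4 in total.

4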